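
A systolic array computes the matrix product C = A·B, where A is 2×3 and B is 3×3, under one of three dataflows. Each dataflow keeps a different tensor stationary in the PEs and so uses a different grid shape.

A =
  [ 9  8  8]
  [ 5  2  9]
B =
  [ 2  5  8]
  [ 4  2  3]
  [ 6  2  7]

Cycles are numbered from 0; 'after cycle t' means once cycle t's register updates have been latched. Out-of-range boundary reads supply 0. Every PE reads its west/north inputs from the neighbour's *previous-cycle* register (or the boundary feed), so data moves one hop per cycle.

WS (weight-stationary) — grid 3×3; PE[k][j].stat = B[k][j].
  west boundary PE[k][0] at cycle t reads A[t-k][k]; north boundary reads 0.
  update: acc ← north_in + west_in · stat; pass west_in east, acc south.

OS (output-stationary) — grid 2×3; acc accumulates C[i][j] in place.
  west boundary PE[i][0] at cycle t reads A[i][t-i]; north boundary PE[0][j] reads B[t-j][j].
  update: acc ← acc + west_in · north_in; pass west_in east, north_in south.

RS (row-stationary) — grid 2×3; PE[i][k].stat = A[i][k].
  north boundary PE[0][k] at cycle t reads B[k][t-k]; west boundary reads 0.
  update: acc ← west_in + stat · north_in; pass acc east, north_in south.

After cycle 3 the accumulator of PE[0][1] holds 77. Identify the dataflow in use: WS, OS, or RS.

dataflow = OS

WS (3×3 grid), PE[0][1]:
  @0  [0,1]  acc 0  |  →0  ↓0
  @1  [0,1]  acc 45  |  →9  ↓45
  @2  [0,1]  acc 25  |  →5  ↓25
  @3  [0,1]  acc 0  |  →0  ↓0
OS (2×3 grid), PE[0][1]:
  @0  [0,1]  acc 0  |  →0  ↓0
  @1  [0,1]  acc 45  |  →9  ↓5
  @2  [0,1]  acc 61  |  →8  ↓2
  @3  [0,1]  acc 77  |  →8  ↓2
RS (2×3 grid), PE[0][1]:
  @0  [0,1]  acc 0  |  →0  ↓0
  @1  [0,1]  acc 50  |  →50  ↓4
  @2  [0,1]  acc 61  |  →61  ↓2
  @3  [0,1]  acc 96  |  →96  ↓3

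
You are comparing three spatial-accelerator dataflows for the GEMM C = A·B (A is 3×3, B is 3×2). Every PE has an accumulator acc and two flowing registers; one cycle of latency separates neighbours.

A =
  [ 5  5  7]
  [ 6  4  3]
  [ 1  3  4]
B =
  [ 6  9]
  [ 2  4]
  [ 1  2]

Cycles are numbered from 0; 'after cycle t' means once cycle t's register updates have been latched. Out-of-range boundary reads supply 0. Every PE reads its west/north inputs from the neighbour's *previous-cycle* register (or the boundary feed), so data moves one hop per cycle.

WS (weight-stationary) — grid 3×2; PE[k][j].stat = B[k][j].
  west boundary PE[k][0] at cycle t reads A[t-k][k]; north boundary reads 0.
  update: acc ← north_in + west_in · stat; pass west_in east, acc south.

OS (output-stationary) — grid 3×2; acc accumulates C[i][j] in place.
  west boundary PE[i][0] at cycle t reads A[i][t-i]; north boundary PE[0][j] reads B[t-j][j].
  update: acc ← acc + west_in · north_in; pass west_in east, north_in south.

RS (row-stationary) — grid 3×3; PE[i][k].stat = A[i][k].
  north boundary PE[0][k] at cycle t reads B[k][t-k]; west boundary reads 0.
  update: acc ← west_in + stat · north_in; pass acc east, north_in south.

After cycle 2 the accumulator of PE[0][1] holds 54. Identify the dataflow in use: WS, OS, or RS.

dataflow = WS

WS [3×2] PE[0][1] across cycles:
  c0 r0c1: 0 / 0 / 0
  c1 r0c1: 45 / 5 / 45
  c2 r0c1: 54 / 6 / 54
OS [3×2] PE[0][1] across cycles:
  c0 r0c1: 0 / 0 / 0
  c1 r0c1: 45 / 5 / 9
  c2 r0c1: 65 / 5 / 4
RS [3×3] PE[0][1] across cycles:
  c0 r0c1: 0 / 0 / 0
  c1 r0c1: 40 / 40 / 2
  c2 r0c1: 65 / 65 / 4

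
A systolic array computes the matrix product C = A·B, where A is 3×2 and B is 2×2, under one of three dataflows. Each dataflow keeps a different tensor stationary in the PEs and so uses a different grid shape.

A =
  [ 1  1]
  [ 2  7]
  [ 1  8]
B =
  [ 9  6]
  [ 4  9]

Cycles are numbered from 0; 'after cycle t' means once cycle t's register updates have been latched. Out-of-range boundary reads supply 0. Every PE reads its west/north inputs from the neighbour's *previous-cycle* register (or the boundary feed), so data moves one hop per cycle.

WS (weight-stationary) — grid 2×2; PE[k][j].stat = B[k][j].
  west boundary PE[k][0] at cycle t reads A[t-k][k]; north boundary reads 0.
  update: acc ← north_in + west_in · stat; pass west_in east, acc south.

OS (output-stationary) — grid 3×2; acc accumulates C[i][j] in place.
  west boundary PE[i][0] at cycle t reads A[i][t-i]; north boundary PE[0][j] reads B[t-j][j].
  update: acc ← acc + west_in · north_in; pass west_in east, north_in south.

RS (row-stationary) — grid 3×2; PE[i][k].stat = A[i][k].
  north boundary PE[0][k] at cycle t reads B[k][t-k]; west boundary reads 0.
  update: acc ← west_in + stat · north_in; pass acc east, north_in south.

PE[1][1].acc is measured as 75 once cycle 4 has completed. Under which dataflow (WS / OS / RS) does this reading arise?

dataflow = OS

— WS: 2×2; PE[1][1] trace:
  @0  [1,1]  acc 0  |  →0  ↓0
  @1  [1,1]  acc 0  |  →0  ↓0
  @2  [1,1]  acc 15  |  →1  ↓15
  @3  [1,1]  acc 75  |  →7  ↓75
  @4  [1,1]  acc 78  |  →8  ↓78
— OS: 3×2; PE[1][1] trace:
  @0  [1,1]  acc 0  |  →0  ↓0
  @1  [1,1]  acc 0  |  →0  ↓0
  @2  [1,1]  acc 12  |  →2  ↓6
  @3  [1,1]  acc 75  |  →7  ↓9
  @4  [1,1]  acc 75  |  →0  ↓0
— RS: 3×2; PE[1][1] trace:
  @0  [1,1]  acc 0  |  →0  ↓0
  @1  [1,1]  acc 0  |  →0  ↓0
  @2  [1,1]  acc 46  |  →46  ↓4
  @3  [1,1]  acc 75  |  →75  ↓9
  @4  [1,1]  acc 0  |  →0  ↓0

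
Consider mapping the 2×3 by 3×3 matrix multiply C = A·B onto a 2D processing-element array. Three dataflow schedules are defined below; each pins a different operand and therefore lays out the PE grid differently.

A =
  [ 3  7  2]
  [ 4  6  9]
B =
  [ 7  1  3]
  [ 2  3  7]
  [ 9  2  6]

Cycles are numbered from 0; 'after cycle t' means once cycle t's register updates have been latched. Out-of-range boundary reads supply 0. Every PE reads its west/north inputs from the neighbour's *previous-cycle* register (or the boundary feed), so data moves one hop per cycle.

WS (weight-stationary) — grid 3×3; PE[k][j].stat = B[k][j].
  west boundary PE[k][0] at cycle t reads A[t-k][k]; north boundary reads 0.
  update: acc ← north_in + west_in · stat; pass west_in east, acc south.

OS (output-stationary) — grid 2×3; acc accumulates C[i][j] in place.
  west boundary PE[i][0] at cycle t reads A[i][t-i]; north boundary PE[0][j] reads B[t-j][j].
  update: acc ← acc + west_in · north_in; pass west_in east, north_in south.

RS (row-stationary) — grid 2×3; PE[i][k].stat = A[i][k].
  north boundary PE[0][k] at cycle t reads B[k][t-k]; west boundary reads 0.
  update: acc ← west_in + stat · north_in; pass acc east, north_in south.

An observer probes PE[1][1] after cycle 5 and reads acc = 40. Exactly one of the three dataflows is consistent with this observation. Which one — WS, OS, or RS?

— WS: 3×3; PE[1][1] trace:
  [0] (1,1) acc=0 (h:0 v:0)
  [1] (1,1) acc=0 (h:0 v:0)
  [2] (1,1) acc=24 (h:7 v:24)
  [3] (1,1) acc=22 (h:6 v:22)
  [4] (1,1) acc=0 (h:0 v:0)
  [5] (1,1) acc=0 (h:0 v:0)
— OS: 2×3; PE[1][1] trace:
  [0] (1,1) acc=0 (h:0 v:0)
  [1] (1,1) acc=0 (h:0 v:0)
  [2] (1,1) acc=4 (h:4 v:1)
  [3] (1,1) acc=22 (h:6 v:3)
  [4] (1,1) acc=40 (h:9 v:2)
  [5] (1,1) acc=40 (h:0 v:0)
— RS: 2×3; PE[1][1] trace:
  [0] (1,1) acc=0 (h:0 v:0)
  [1] (1,1) acc=0 (h:0 v:0)
  [2] (1,1) acc=40 (h:40 v:2)
  [3] (1,1) acc=22 (h:22 v:3)
  [4] (1,1) acc=54 (h:54 v:7)
  [5] (1,1) acc=0 (h:0 v:0)

dataflow = OS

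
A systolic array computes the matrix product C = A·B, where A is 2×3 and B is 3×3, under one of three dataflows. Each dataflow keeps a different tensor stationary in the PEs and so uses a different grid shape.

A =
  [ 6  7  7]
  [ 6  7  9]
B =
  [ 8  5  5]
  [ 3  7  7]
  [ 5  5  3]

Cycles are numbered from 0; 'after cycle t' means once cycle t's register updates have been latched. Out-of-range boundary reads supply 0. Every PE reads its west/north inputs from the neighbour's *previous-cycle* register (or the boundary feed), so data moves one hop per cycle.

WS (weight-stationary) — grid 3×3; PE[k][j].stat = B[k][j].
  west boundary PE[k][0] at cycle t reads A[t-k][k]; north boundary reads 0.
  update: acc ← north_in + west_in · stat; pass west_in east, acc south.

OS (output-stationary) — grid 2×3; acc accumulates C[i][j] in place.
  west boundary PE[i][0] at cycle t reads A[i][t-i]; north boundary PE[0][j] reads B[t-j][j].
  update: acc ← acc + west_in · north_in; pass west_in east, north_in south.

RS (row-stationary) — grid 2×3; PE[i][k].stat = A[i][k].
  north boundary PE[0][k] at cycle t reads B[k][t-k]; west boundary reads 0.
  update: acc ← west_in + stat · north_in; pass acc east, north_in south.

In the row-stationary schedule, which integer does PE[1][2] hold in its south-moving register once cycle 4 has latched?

Tracing RS — 2×3 array, target PE[1][2]:
  0: (0,2).acc=0  regs=<0,0>
  0: (1,1).acc=0  regs=<0,0>
  0: (1,2).acc=0  regs=<0,0>
  1: (0,2).acc=0  regs=<0,0>
  1: (1,1).acc=0  regs=<0,0>
  1: (1,2).acc=0  regs=<0,0>
  2: (0,2).acc=104  regs=<104,5>
  2: (1,1).acc=69  regs=<69,3>
  2: (1,2).acc=0  regs=<0,0>
  3: (0,2).acc=114  regs=<114,5>
  3: (1,1).acc=79  regs=<79,7>
  3: (1,2).acc=114  regs=<114,5>
  4: (0,2).acc=100  regs=<100,3>
  4: (1,1).acc=79  regs=<79,7>
  4: (1,2).acc=124  regs=<124,5>

register = 5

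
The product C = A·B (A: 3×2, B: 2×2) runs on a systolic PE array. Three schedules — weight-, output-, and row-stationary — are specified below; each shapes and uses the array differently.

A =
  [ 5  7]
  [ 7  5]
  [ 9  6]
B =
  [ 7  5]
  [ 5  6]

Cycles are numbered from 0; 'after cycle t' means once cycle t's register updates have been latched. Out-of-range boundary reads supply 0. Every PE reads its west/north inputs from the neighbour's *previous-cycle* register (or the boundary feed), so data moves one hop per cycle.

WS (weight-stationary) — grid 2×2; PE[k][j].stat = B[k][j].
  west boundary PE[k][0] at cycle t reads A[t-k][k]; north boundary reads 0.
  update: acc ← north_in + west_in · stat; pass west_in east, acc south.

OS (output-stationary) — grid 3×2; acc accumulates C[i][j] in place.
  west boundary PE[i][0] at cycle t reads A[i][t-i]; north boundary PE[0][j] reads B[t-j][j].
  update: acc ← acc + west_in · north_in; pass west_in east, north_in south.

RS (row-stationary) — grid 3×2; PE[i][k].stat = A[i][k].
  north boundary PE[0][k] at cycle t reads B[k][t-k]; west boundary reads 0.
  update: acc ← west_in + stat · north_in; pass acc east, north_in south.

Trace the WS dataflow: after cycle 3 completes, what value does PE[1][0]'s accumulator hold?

WS on a 2×2 grid — tracing PE[1][0] and its feeders:
  @0  [0,0]  acc 35  |  →5  ↓35
  @0  [1,0]  acc 0  |  →0  ↓0
  @1  [0,0]  acc 49  |  →7  ↓49
  @1  [1,0]  acc 70  |  →7  ↓70
  @2  [0,0]  acc 63  |  →9  ↓63
  @2  [1,0]  acc 74  |  →5  ↓74
  @3  [0,0]  acc 0  |  →0  ↓0
  @3  [1,0]  acc 93  |  →6  ↓93

PE[1][0].acc = 93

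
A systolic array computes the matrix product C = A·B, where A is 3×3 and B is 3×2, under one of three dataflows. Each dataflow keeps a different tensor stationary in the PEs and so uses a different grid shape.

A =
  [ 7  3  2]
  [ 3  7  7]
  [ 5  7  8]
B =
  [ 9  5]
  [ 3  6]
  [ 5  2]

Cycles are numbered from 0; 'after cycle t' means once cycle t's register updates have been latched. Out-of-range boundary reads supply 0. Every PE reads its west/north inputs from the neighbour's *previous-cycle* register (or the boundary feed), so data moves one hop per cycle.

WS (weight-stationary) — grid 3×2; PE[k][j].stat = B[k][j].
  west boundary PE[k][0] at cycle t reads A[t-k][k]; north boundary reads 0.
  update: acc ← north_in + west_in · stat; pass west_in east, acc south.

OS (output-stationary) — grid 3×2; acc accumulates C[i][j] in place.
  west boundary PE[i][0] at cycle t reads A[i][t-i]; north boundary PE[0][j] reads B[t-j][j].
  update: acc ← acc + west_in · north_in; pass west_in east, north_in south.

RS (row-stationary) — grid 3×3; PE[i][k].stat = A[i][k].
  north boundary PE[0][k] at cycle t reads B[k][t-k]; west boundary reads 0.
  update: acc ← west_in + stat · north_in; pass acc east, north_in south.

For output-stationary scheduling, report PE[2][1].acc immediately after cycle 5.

OS on a 3×2 grid — tracing PE[2][1] and its feeders:
  c0 r1c1: 0 / 0 / 0
  c0 r2c0: 0 / 0 / 0
  c0 r2c1: 0 / 0 / 0
  c1 r1c1: 0 / 0 / 0
  c1 r2c0: 0 / 0 / 0
  c1 r2c1: 0 / 0 / 0
  c2 r1c1: 15 / 3 / 5
  c2 r2c0: 45 / 5 / 9
  c2 r2c1: 0 / 0 / 0
  c3 r1c1: 57 / 7 / 6
  c3 r2c0: 66 / 7 / 3
  c3 r2c1: 25 / 5 / 5
  c4 r1c1: 71 / 7 / 2
  c4 r2c0: 106 / 8 / 5
  c4 r2c1: 67 / 7 / 6
  c5 r1c1: 71 / 0 / 0
  c5 r2c0: 106 / 0 / 0
  c5 r2c1: 83 / 8 / 2

PE[2][1].acc = 83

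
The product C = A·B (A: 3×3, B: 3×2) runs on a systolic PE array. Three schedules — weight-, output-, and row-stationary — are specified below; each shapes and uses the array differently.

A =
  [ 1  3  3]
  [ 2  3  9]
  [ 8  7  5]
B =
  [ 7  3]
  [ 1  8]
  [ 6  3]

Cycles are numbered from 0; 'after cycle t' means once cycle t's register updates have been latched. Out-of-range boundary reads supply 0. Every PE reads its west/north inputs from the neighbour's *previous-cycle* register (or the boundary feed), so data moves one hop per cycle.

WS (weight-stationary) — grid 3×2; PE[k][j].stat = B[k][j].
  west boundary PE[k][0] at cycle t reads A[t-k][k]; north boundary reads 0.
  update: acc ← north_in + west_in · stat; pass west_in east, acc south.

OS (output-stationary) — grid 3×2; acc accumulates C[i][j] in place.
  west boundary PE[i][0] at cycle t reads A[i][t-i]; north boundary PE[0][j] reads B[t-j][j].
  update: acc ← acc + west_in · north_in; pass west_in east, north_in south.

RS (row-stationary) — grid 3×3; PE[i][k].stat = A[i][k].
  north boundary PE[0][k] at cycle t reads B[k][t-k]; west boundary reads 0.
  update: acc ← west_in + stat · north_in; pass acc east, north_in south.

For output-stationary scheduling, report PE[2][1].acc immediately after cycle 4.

PE[2][1].acc = 80

OS (3×2). Following PE[2][1] plus its west/north inputs:
  0: (1,1).acc=0  regs=<0,0>
  0: (2,0).acc=0  regs=<0,0>
  0: (2,1).acc=0  regs=<0,0>
  1: (1,1).acc=0  regs=<0,0>
  1: (2,0).acc=0  regs=<0,0>
  1: (2,1).acc=0  regs=<0,0>
  2: (1,1).acc=6  regs=<2,3>
  2: (2,0).acc=56  regs=<8,7>
  2: (2,1).acc=0  regs=<0,0>
  3: (1,1).acc=30  regs=<3,8>
  3: (2,0).acc=63  regs=<7,1>
  3: (2,1).acc=24  regs=<8,3>
  4: (1,1).acc=57  regs=<9,3>
  4: (2,0).acc=93  regs=<5,6>
  4: (2,1).acc=80  regs=<7,8>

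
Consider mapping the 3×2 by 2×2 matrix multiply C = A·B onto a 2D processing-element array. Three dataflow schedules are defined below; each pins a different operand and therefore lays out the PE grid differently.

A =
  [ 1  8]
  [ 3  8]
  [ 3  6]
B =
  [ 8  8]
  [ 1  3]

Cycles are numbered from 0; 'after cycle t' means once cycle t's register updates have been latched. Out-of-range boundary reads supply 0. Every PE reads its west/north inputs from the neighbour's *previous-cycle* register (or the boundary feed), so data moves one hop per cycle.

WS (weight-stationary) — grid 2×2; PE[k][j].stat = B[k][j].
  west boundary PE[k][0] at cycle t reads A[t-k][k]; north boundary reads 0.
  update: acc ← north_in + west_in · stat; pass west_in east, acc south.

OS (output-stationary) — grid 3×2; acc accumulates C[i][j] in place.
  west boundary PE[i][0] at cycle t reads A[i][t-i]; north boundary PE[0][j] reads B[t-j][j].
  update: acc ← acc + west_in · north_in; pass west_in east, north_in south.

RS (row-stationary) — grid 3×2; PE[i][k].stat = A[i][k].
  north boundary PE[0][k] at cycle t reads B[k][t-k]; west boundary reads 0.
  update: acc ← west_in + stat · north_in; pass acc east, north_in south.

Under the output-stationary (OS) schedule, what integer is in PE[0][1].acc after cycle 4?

Tracing OS — 3×2 array, target PE[0][1]:
  cycle 0: PE[0][0] → acc 8, east 1, south 8
  cycle 0: PE[0][1] → acc 0, east 0, south 0
  cycle 1: PE[0][0] → acc 16, east 8, south 1
  cycle 1: PE[0][1] → acc 8, east 1, south 8
  cycle 2: PE[0][0] → acc 16, east 0, south 0
  cycle 2: PE[0][1] → acc 32, east 8, south 3
  cycle 3: PE[0][0] → acc 16, east 0, south 0
  cycle 3: PE[0][1] → acc 32, east 0, south 0
  cycle 4: PE[0][0] → acc 16, east 0, south 0
  cycle 4: PE[0][1] → acc 32, east 0, south 0

PE[0][1].acc = 32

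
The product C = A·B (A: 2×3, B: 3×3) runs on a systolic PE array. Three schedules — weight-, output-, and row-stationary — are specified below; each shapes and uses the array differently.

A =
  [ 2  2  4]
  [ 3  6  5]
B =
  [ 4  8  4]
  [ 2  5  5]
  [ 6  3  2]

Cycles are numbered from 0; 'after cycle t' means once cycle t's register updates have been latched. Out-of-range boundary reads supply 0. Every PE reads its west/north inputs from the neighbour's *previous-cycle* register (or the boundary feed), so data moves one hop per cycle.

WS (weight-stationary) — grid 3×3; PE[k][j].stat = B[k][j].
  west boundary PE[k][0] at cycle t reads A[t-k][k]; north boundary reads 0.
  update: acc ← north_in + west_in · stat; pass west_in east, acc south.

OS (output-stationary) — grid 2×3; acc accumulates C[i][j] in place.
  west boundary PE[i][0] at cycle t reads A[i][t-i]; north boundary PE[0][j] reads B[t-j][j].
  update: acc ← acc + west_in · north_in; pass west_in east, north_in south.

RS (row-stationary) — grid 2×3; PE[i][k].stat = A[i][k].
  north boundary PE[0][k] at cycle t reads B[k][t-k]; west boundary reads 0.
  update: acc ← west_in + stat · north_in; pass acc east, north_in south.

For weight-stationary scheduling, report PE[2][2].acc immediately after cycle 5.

Tracing WS — 3×3 array, target PE[2][2]:
  0: (1,2).acc=0  regs=<0,0>
  0: (2,1).acc=0  regs=<0,0>
  0: (2,2).acc=0  regs=<0,0>
  1: (1,2).acc=0  regs=<0,0>
  1: (2,1).acc=0  regs=<0,0>
  1: (2,2).acc=0  regs=<0,0>
  2: (1,2).acc=0  regs=<0,0>
  2: (2,1).acc=0  regs=<0,0>
  2: (2,2).acc=0  regs=<0,0>
  3: (1,2).acc=18  regs=<2,18>
  3: (2,1).acc=38  regs=<4,38>
  3: (2,2).acc=0  regs=<0,0>
  4: (1,2).acc=42  regs=<6,42>
  4: (2,1).acc=69  regs=<5,69>
  4: (2,2).acc=26  regs=<4,26>
  5: (1,2).acc=0  regs=<0,0>
  5: (2,1).acc=0  regs=<0,0>
  5: (2,2).acc=52  regs=<5,52>

PE[2][2].acc = 52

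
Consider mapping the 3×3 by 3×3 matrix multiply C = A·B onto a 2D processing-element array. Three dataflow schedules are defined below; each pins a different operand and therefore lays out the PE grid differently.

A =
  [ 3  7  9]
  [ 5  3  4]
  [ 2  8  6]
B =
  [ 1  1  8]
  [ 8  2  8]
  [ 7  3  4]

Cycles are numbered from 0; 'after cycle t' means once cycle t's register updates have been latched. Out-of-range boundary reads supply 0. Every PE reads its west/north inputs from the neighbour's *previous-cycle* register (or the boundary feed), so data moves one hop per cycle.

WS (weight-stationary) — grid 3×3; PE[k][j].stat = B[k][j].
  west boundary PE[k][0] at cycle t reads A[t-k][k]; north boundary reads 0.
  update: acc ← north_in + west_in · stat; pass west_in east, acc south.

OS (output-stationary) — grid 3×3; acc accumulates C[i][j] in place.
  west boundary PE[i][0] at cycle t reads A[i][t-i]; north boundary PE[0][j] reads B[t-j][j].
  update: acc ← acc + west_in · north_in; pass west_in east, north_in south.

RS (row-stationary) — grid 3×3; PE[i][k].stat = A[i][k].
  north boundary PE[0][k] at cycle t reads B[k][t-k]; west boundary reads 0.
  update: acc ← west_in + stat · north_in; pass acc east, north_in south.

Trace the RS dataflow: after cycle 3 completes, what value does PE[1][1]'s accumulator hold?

RS 3×3: PE[1][1] cycle-by-cycle (with neighbour feeds):
  c0 r0c1: 0 / 0 / 0
  c0 r1c0: 0 / 0 / 0
  c0 r1c1: 0 / 0 / 0
  c1 r0c1: 59 / 59 / 8
  c1 r1c0: 5 / 5 / 1
  c1 r1c1: 0 / 0 / 0
  c2 r0c1: 17 / 17 / 2
  c2 r1c0: 5 / 5 / 1
  c2 r1c1: 29 / 29 / 8
  c3 r0c1: 80 / 80 / 8
  c3 r1c0: 40 / 40 / 8
  c3 r1c1: 11 / 11 / 2

PE[1][1].acc = 11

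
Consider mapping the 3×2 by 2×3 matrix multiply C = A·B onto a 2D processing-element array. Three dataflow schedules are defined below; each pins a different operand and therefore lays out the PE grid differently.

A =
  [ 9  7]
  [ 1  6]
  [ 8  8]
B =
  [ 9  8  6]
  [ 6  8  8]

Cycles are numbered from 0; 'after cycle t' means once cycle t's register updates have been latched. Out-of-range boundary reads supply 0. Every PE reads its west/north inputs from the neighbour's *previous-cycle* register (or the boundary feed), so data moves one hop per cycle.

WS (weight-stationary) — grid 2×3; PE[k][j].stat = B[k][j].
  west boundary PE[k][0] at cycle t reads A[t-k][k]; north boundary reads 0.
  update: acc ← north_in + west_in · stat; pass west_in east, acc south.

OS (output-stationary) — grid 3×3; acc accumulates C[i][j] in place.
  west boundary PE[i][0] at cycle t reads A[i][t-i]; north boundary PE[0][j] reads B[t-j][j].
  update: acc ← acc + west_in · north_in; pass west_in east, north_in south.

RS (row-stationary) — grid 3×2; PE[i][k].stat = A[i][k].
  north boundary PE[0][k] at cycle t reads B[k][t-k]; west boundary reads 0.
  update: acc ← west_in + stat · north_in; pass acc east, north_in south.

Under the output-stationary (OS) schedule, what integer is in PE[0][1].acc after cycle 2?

PE[0][1].acc = 128

OS (3×3). Following PE[0][1] plus its west/north inputs:
  @0  [0,0]  acc 81  |  →9  ↓9
  @0  [0,1]  acc 0  |  →0  ↓0
  @1  [0,0]  acc 123  |  →7  ↓6
  @1  [0,1]  acc 72  |  →9  ↓8
  @2  [0,0]  acc 123  |  →0  ↓0
  @2  [0,1]  acc 128  |  →7  ↓8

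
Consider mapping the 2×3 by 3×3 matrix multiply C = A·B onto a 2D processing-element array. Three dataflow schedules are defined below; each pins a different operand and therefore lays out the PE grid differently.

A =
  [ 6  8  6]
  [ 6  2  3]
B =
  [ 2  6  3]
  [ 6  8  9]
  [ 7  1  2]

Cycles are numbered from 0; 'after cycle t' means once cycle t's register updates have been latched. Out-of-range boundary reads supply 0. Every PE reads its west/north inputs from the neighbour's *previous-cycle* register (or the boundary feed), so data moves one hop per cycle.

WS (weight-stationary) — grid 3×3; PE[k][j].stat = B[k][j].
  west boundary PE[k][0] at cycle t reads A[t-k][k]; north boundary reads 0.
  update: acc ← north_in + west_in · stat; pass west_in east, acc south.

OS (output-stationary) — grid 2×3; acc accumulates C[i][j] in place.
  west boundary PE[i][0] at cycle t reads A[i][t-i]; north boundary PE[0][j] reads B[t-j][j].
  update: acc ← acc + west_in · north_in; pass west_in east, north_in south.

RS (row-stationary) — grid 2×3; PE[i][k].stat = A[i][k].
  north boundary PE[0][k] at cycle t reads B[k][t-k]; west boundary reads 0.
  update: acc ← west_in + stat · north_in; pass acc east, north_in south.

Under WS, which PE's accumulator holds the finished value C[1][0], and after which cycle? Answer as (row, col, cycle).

WS — PE[2][0] is where C[1][0] collects:
  [0] (2,0) acc=0 (h:0 v:0)
  [1] (2,0) acc=0 (h:0 v:0)
  [2] (2,0) acc=102 (h:6 v:102)
  [3] (2,0) acc=45 (h:3 v:45)

(row, col, cycle) = (2, 0, 3)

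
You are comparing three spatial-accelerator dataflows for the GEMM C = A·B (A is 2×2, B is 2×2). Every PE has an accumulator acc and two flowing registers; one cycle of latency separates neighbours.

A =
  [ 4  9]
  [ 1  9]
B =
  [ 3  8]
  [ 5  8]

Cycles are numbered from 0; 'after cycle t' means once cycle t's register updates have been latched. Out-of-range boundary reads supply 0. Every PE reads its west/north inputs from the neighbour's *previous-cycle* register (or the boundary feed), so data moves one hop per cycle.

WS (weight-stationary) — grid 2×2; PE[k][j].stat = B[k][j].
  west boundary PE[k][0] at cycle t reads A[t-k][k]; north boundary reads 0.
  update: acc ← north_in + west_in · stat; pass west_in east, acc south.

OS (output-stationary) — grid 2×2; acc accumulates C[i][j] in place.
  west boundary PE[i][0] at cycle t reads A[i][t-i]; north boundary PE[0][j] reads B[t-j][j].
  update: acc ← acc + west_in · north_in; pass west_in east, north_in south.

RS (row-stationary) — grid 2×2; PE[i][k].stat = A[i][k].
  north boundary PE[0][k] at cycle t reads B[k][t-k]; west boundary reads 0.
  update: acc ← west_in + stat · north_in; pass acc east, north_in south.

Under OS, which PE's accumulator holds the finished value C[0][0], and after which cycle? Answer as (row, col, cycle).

Under OS, C[0][0] lands at PE[0][0]:
  after 0 — PE[0][0] acc=12, pass-E 4, pass-S 3
  after 1 — PE[0][0] acc=57, pass-E 9, pass-S 5

(row, col, cycle) = (0, 0, 1)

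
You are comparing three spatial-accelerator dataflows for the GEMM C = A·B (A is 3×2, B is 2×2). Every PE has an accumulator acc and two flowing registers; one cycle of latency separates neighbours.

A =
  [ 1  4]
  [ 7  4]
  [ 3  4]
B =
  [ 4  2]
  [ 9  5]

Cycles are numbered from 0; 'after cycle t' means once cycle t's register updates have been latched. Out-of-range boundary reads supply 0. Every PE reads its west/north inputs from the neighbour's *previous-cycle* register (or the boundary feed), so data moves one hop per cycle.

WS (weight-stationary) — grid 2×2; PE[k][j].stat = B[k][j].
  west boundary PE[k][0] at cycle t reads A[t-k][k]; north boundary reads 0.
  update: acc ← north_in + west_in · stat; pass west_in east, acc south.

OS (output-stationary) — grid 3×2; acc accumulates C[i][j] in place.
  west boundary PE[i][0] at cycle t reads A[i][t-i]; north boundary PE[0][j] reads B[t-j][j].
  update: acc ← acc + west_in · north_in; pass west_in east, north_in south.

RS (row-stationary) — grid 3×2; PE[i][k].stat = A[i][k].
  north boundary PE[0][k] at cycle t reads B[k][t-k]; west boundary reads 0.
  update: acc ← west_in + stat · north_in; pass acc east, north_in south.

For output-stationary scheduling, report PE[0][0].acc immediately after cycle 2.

OS (3×2). Following PE[0][0] plus its west/north inputs:
  c0 r0c0: 4 / 1 / 4
  c1 r0c0: 40 / 4 / 9
  c2 r0c0: 40 / 0 / 0

PE[0][0].acc = 40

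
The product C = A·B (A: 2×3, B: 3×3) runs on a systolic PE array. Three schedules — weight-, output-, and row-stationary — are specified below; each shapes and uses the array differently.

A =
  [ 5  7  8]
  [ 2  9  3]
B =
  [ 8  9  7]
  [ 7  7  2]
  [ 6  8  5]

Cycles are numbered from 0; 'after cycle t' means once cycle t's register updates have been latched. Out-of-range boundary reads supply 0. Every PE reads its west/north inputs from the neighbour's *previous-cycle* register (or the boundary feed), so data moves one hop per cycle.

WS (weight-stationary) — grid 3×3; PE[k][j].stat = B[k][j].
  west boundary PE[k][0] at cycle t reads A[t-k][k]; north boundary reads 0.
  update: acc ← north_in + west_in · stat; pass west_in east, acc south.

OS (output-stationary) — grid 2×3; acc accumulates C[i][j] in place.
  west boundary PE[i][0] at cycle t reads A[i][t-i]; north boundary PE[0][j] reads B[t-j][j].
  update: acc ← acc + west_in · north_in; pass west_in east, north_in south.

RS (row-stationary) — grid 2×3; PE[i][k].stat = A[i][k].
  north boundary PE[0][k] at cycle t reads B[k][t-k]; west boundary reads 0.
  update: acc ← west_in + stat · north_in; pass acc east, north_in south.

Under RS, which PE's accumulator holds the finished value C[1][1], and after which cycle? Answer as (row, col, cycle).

(row, col, cycle) = (1, 2, 4)

RS — PE[1][2] is where C[1][1] collects:
  @0  [1,2]  acc 0  |  →0  ↓0
  @1  [1,2]  acc 0  |  →0  ↓0
  @2  [1,2]  acc 0  |  →0  ↓0
  @3  [1,2]  acc 97  |  →97  ↓6
  @4  [1,2]  acc 105  |  →105  ↓8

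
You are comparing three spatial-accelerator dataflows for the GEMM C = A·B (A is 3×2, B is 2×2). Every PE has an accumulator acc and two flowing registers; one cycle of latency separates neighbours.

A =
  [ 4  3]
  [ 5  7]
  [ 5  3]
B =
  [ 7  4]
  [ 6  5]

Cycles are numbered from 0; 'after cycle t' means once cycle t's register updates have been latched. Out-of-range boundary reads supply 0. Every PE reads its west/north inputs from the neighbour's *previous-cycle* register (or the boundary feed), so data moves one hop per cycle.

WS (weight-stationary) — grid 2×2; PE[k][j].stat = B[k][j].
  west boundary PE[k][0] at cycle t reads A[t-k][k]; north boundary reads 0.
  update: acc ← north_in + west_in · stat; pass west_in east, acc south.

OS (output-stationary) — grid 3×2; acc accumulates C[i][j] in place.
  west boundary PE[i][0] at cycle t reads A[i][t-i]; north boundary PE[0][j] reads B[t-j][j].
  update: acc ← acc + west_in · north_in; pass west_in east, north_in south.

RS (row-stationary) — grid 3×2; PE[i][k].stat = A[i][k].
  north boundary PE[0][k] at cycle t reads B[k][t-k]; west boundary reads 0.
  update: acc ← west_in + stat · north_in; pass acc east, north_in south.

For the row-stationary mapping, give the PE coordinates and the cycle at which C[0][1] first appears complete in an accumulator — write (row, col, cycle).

(row, col, cycle) = (0, 1, 2)

RS: C[0][1] accumulates in PE[0][1]:
  after 0 — PE[0][1] acc=0, pass-E 0, pass-S 0
  after 1 — PE[0][1] acc=46, pass-E 46, pass-S 6
  after 2 — PE[0][1] acc=31, pass-E 31, pass-S 5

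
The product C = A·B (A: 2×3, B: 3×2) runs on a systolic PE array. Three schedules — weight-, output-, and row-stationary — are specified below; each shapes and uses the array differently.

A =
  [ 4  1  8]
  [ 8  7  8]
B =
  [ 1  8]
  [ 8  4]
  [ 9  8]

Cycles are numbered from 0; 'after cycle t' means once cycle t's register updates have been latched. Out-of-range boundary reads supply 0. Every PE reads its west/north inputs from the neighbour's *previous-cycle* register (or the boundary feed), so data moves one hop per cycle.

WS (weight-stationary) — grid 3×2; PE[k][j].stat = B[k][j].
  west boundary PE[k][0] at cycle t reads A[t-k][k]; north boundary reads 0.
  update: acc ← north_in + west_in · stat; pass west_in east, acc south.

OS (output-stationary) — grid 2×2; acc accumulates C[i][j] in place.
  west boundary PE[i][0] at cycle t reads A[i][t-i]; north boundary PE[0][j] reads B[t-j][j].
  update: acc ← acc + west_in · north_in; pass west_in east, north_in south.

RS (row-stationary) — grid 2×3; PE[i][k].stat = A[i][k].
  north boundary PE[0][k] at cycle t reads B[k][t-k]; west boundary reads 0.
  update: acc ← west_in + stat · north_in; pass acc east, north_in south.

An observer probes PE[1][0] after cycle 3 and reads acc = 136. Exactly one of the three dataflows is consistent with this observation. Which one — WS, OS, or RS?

Under WS (3×2), PE[1][0]:
  [0] (1,0) acc=0 (h:0 v:0)
  [1] (1,0) acc=12 (h:1 v:12)
  [2] (1,0) acc=64 (h:7 v:64)
  [3] (1,0) acc=0 (h:0 v:0)
Under OS (2×2), PE[1][0]:
  [0] (1,0) acc=0 (h:0 v:0)
  [1] (1,0) acc=8 (h:8 v:1)
  [2] (1,0) acc=64 (h:7 v:8)
  [3] (1,0) acc=136 (h:8 v:9)
Under RS (2×3), PE[1][0]:
  [0] (1,0) acc=0 (h:0 v:0)
  [1] (1,0) acc=8 (h:8 v:1)
  [2] (1,0) acc=64 (h:64 v:8)
  [3] (1,0) acc=0 (h:0 v:0)

dataflow = OS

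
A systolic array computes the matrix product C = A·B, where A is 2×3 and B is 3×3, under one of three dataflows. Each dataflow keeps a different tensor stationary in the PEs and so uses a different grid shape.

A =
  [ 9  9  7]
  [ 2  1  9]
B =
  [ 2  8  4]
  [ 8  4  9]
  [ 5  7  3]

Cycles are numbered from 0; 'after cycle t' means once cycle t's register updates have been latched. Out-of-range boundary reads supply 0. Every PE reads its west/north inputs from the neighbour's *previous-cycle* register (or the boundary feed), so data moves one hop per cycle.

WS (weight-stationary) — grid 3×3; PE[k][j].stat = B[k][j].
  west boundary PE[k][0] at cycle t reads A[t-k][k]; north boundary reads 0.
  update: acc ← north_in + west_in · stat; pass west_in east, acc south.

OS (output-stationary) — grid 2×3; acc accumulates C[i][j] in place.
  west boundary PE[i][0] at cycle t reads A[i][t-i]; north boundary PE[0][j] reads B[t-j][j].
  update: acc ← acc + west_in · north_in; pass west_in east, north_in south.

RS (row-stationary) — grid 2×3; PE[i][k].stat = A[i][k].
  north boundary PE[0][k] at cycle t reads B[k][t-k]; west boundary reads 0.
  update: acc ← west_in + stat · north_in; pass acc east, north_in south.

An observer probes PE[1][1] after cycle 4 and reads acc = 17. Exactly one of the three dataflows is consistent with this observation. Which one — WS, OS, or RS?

dataflow = RS

Under WS (3×3), PE[1][1]:
  cycle 0: PE[1][1] → acc 0, east 0, south 0
  cycle 1: PE[1][1] → acc 0, east 0, south 0
  cycle 2: PE[1][1] → acc 108, east 9, south 108
  cycle 3: PE[1][1] → acc 20, east 1, south 20
  cycle 4: PE[1][1] → acc 0, east 0, south 0
Under OS (2×3), PE[1][1]:
  cycle 0: PE[1][1] → acc 0, east 0, south 0
  cycle 1: PE[1][1] → acc 0, east 0, south 0
  cycle 2: PE[1][1] → acc 16, east 2, south 8
  cycle 3: PE[1][1] → acc 20, east 1, south 4
  cycle 4: PE[1][1] → acc 83, east 9, south 7
Under RS (2×3), PE[1][1]:
  cycle 0: PE[1][1] → acc 0, east 0, south 0
  cycle 1: PE[1][1] → acc 0, east 0, south 0
  cycle 2: PE[1][1] → acc 12, east 12, south 8
  cycle 3: PE[1][1] → acc 20, east 20, south 4
  cycle 4: PE[1][1] → acc 17, east 17, south 9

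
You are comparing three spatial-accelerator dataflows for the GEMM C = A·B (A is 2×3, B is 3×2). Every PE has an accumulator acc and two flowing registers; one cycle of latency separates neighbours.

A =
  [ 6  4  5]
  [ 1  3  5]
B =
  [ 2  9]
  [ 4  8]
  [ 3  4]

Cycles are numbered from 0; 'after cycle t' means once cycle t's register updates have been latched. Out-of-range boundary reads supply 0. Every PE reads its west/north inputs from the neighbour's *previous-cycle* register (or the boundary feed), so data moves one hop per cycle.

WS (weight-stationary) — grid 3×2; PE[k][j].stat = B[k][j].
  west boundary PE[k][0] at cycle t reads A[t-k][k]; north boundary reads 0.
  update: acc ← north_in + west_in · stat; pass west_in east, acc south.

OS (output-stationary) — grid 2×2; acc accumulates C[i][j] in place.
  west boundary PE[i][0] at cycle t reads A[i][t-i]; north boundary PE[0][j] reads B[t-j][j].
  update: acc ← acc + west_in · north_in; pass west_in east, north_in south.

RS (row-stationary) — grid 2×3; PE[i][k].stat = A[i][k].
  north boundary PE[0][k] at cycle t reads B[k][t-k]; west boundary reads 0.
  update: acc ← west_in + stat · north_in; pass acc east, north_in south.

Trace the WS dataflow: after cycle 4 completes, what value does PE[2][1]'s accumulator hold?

PE[2][1].acc = 53

WS (3×2). Following PE[2][1] plus its west/north inputs:
  0: (1,1).acc=0  regs=<0,0>
  0: (2,0).acc=0  regs=<0,0>
  0: (2,1).acc=0  regs=<0,0>
  1: (1,1).acc=0  regs=<0,0>
  1: (2,0).acc=0  regs=<0,0>
  1: (2,1).acc=0  regs=<0,0>
  2: (1,1).acc=86  regs=<4,86>
  2: (2,0).acc=43  regs=<5,43>
  2: (2,1).acc=0  regs=<0,0>
  3: (1,1).acc=33  regs=<3,33>
  3: (2,0).acc=29  regs=<5,29>
  3: (2,1).acc=106  regs=<5,106>
  4: (1,1).acc=0  regs=<0,0>
  4: (2,0).acc=0  regs=<0,0>
  4: (2,1).acc=53  regs=<5,53>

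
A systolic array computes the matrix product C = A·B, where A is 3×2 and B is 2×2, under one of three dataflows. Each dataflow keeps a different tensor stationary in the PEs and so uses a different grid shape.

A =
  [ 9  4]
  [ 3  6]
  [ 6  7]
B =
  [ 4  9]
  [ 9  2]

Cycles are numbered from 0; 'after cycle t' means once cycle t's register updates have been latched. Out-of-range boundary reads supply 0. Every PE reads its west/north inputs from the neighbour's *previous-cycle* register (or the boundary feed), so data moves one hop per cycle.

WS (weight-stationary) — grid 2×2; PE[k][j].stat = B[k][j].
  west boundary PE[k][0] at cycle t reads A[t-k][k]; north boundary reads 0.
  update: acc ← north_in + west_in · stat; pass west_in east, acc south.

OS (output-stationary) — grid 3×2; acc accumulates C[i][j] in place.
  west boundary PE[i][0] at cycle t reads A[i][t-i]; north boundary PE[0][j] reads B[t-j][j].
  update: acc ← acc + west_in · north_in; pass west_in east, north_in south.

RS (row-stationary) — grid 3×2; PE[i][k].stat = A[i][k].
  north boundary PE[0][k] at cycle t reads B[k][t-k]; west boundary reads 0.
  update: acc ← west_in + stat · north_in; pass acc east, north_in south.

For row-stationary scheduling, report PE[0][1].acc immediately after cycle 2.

Tracing RS — 3×2 array, target PE[0][1]:
  after 0 — PE[0][0] acc=36, pass-E 36, pass-S 4
  after 0 — PE[0][1] acc=0, pass-E 0, pass-S 0
  after 1 — PE[0][0] acc=81, pass-E 81, pass-S 9
  after 1 — PE[0][1] acc=72, pass-E 72, pass-S 9
  after 2 — PE[0][0] acc=0, pass-E 0, pass-S 0
  after 2 — PE[0][1] acc=89, pass-E 89, pass-S 2

PE[0][1].acc = 89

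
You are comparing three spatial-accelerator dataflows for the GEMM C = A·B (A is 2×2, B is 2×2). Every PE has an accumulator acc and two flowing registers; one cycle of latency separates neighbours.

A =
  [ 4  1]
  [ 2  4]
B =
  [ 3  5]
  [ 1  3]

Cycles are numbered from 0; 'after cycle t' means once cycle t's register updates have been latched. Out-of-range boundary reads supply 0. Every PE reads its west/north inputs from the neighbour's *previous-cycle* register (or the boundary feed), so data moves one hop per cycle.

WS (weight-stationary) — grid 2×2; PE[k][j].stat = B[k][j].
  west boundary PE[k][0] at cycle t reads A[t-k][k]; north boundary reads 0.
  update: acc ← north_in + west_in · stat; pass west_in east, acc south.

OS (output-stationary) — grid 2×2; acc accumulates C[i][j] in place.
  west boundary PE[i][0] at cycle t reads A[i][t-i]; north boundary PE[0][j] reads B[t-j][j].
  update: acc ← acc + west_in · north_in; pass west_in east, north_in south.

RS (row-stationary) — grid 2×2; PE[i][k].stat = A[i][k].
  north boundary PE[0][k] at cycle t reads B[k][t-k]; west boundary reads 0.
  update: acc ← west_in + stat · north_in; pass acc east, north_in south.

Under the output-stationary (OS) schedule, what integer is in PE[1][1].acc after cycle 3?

OS (2×2). Following PE[1][1] plus its west/north inputs:
  [0] (0,1) acc=0 (h:0 v:0)
  [0] (1,0) acc=0 (h:0 v:0)
  [0] (1,1) acc=0 (h:0 v:0)
  [1] (0,1) acc=20 (h:4 v:5)
  [1] (1,0) acc=6 (h:2 v:3)
  [1] (1,1) acc=0 (h:0 v:0)
  [2] (0,1) acc=23 (h:1 v:3)
  [2] (1,0) acc=10 (h:4 v:1)
  [2] (1,1) acc=10 (h:2 v:5)
  [3] (0,1) acc=23 (h:0 v:0)
  [3] (1,0) acc=10 (h:0 v:0)
  [3] (1,1) acc=22 (h:4 v:3)

PE[1][1].acc = 22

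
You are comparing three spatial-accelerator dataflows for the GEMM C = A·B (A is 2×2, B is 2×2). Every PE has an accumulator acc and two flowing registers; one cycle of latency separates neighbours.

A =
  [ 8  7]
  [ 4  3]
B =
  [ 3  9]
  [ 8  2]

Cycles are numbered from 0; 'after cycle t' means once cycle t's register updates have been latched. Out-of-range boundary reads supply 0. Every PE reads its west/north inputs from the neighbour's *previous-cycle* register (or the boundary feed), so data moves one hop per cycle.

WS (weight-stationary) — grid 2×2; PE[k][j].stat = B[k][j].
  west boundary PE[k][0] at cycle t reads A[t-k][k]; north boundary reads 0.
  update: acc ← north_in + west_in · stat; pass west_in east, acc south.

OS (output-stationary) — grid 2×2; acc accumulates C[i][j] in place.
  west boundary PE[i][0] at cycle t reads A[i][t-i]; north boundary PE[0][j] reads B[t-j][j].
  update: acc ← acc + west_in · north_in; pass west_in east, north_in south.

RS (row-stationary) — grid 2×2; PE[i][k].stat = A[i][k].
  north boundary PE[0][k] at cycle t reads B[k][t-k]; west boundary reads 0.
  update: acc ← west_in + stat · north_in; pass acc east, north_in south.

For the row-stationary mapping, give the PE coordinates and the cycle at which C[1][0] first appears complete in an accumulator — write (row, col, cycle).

(row, col, cycle) = (1, 1, 2)

RS — PE[1][1] is where C[1][0] collects:
  after 0 — PE[1][1] acc=0, pass-E 0, pass-S 0
  after 1 — PE[1][1] acc=0, pass-E 0, pass-S 0
  after 2 — PE[1][1] acc=36, pass-E 36, pass-S 8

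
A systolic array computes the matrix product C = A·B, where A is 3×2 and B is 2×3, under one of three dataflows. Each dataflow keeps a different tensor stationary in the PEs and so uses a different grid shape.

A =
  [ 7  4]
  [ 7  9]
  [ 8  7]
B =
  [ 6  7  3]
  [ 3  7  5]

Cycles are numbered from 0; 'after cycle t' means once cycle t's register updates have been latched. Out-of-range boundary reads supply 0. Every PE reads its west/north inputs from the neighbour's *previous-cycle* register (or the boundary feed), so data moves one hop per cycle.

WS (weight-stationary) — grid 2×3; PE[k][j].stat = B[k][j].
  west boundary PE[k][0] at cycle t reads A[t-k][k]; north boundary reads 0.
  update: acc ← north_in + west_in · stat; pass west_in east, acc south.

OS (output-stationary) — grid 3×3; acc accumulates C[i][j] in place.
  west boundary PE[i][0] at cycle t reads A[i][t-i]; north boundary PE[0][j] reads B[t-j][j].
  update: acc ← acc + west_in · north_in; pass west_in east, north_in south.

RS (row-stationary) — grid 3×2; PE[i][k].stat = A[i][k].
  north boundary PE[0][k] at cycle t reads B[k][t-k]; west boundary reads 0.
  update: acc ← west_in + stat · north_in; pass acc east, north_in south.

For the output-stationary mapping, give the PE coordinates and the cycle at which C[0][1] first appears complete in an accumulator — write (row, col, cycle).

OS: C[0][1] accumulates in PE[0][1]:
  step 0 · PE0,1: acc=0; fwd→0 fwd↓0
  step 1 · PE0,1: acc=49; fwd→7 fwd↓7
  step 2 · PE0,1: acc=77; fwd→4 fwd↓7

(row, col, cycle) = (0, 1, 2)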